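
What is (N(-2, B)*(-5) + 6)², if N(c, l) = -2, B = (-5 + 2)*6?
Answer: 256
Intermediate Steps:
B = -18 (B = -3*6 = -18)
(N(-2, B)*(-5) + 6)² = (-2*(-5) + 6)² = (10 + 6)² = 16² = 256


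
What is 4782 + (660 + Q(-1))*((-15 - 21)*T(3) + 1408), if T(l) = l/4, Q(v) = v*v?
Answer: 917623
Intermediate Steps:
Q(v) = v²
T(l) = l/4 (T(l) = l*(¼) = l/4)
4782 + (660 + Q(-1))*((-15 - 21)*T(3) + 1408) = 4782 + (660 + (-1)²)*((-15 - 21)*((¼)*3) + 1408) = 4782 + (660 + 1)*(-36*¾ + 1408) = 4782 + 661*(-27 + 1408) = 4782 + 661*1381 = 4782 + 912841 = 917623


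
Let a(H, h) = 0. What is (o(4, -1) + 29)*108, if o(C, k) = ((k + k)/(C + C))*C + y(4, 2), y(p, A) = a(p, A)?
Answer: 3024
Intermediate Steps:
y(p, A) = 0
o(C, k) = k (o(C, k) = ((k + k)/(C + C))*C + 0 = ((2*k)/((2*C)))*C + 0 = ((2*k)*(1/(2*C)))*C + 0 = (k/C)*C + 0 = k + 0 = k)
(o(4, -1) + 29)*108 = (-1 + 29)*108 = 28*108 = 3024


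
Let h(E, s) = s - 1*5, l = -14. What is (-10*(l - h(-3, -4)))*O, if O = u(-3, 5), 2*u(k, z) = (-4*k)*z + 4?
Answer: 1600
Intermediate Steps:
h(E, s) = -5 + s (h(E, s) = s - 5 = -5 + s)
u(k, z) = 2 - 2*k*z (u(k, z) = ((-4*k)*z + 4)/2 = (-4*k*z + 4)/2 = (4 - 4*k*z)/2 = 2 - 2*k*z)
O = 32 (O = 2 - 2*(-3)*5 = 2 + 30 = 32)
(-10*(l - h(-3, -4)))*O = -10*(-14 - (-5 - 4))*32 = -10*(-14 - 1*(-9))*32 = -10*(-14 + 9)*32 = -10*(-5)*32 = 50*32 = 1600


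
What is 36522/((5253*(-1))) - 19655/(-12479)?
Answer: -117503441/21850729 ≈ -5.3775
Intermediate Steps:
36522/((5253*(-1))) - 19655/(-12479) = 36522/(-5253) - 19655*(-1/12479) = 36522*(-1/5253) + 19655/12479 = -12174/1751 + 19655/12479 = -117503441/21850729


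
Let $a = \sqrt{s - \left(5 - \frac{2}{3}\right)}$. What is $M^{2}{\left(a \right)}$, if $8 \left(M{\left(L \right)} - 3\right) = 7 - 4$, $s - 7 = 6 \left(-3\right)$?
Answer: $\frac{729}{64} \approx 11.391$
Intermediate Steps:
$s = -11$ ($s = 7 + 6 \left(-3\right) = 7 - 18 = -11$)
$a = \frac{i \sqrt{138}}{3}$ ($a = \sqrt{-11 - \left(5 - \frac{2}{3}\right)} = \sqrt{-11 - \frac{13}{3}} = \sqrt{- \frac{46}{3}} = \frac{i \sqrt{138}}{3} \approx 3.9158 i$)
$M{\left(L \right)} = \frac{27}{8}$ ($M{\left(L \right)} = 3 + \frac{7 - 4}{8} = 3 + \frac{1}{8} \cdot 3 = 3 + \frac{3}{8} = \frac{27}{8}$)
$M^{2}{\left(a \right)} = \left(\frac{27}{8}\right)^{2} = \frac{729}{64}$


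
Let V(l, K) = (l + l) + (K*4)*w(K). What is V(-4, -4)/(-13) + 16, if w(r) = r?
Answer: 152/13 ≈ 11.692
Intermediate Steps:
V(l, K) = 2*l + 4*K² (V(l, K) = (l + l) + (K*4)*K = 2*l + (4*K)*K = 2*l + 4*K²)
V(-4, -4)/(-13) + 16 = (2*(-4) + 4*(-4)²)/(-13) + 16 = -(-8 + 4*16)/13 + 16 = -(-8 + 64)/13 + 16 = -1/13*56 + 16 = -56/13 + 16 = 152/13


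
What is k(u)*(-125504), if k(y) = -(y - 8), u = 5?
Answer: -376512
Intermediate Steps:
k(y) = 8 - y (k(y) = -(-8 + y) = 8 - y)
k(u)*(-125504) = (8 - 1*5)*(-125504) = (8 - 5)*(-125504) = 3*(-125504) = -376512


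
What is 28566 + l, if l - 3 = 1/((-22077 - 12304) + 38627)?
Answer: 121303975/4246 ≈ 28569.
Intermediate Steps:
l = 12739/4246 (l = 3 + 1/((-22077 - 12304) + 38627) = 3 + 1/(-34381 + 38627) = 3 + 1/4246 = 12739/4246 ≈ 3.0002)
28566 + l = 28566 + 12739/4246 = 121303975/4246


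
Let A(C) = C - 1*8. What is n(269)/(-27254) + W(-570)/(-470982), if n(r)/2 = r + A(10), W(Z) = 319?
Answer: -131983135/6418071714 ≈ -0.020564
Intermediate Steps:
A(C) = -8 + C (A(C) = C - 8 = -8 + C)
n(r) = 4 + 2*r (n(r) = 2*(r + (-8 + 10)) = 2*(r + 2) = 2*(2 + r) = 4 + 2*r)
n(269)/(-27254) + W(-570)/(-470982) = (4 + 2*269)/(-27254) + 319/(-470982) = (4 + 538)*(-1/27254) + 319*(-1/470982) = 542*(-1/27254) - 319/470982 = -271/13627 - 319/470982 = -131983135/6418071714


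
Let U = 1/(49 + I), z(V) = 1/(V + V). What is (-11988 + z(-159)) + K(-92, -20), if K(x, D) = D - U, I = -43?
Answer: -636433/53 ≈ -12008.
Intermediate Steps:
z(V) = 1/(2*V)
U = 1/6 (U = 1/(49 - 43) = 1/6 ≈ 0.16667)
K(x, D) = -1/6 + D (K(x, D) = D - 1*1/6 = D - 1/6 = -1/6 + D)
(-11988 + z(-159)) + K(-92, -20) = (-11988 + (1/2)/(-159)) + (-1/6 - 20) = (-11988 + (1/2)*(-1/159)) - 121/6 = (-11988 - 1/318) - 121/6 = -3812185/318 - 121/6 = -636433/53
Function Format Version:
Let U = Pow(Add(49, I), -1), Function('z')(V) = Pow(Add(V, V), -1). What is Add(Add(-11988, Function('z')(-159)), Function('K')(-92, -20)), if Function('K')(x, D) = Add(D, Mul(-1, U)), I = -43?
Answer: Rational(-636433, 53) ≈ -12008.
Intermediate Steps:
Function('z')(V) = Mul(Rational(1, 2), Pow(V, -1)) (Function('z')(V) = Pow(Mul(2, V), -1) = Mul(Rational(1, 2), Pow(V, -1)))
U = Rational(1, 6) (U = Pow(Add(49, -43), -1) = Pow(6, -1) = Rational(1, 6) ≈ 0.16667)
Function('K')(x, D) = Add(Rational(-1, 6), D) (Function('K')(x, D) = Add(D, Mul(-1, Rational(1, 6))) = Add(D, Rational(-1, 6)) = Add(Rational(-1, 6), D))
Add(Add(-11988, Function('z')(-159)), Function('K')(-92, -20)) = Add(Add(-11988, Mul(Rational(1, 2), Pow(-159, -1))), Add(Rational(-1, 6), -20)) = Add(Add(-11988, Mul(Rational(1, 2), Rational(-1, 159))), Rational(-121, 6)) = Add(Add(-11988, Rational(-1, 318)), Rational(-121, 6)) = Add(Rational(-3812185, 318), Rational(-121, 6)) = Rational(-636433, 53)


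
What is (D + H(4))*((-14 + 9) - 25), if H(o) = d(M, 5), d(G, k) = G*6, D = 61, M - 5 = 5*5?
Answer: -7230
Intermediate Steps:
M = 30 (M = 5 + 5*5 = 5 + 25 = 30)
d(G, k) = 6*G
H(o) = 180 (H(o) = 6*30 = 180)
(D + H(4))*((-14 + 9) - 25) = (61 + 180)*((-14 + 9) - 25) = 241*(-5 - 25) = 241*(-30) = -7230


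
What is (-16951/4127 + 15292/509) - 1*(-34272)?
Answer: 72047718921/2100643 ≈ 34298.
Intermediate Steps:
(-16951/4127 + 15292/509) - 1*(-34272) = (-16951*1/4127 + 15292*(1/509)) + 34272 = (-16951/4127 + 15292/509) + 34272 = 54482025/2100643 + 34272 = 72047718921/2100643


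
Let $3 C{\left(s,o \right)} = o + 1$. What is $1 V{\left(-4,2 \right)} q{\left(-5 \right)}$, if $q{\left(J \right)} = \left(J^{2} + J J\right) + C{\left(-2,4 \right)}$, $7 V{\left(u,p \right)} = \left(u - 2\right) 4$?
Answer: $- \frac{1240}{7} \approx -177.14$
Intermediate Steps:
$C{\left(s,o \right)} = \frac{1}{3} + \frac{o}{3}$ ($C{\left(s,o \right)} = \frac{o + 1}{3} = \frac{1 + o}{3} = \frac{1}{3} + \frac{o}{3}$)
$V{\left(u,p \right)} = - \frac{8}{7} + \frac{4 u}{7}$ ($V{\left(u,p \right)} = \frac{\left(u - 2\right) 4}{7} = \frac{\left(-2 + u\right) 4}{7} = \frac{-8 + 4 u}{7} = - \frac{8}{7} + \frac{4 u}{7}$)
$q{\left(J \right)} = \frac{5}{3} + 2 J^{2}$ ($q{\left(J \right)} = \left(J^{2} + J J\right) + \left(\frac{1}{3} + \frac{1}{3} \cdot 4\right) = \left(J^{2} + J^{2}\right) + \left(\frac{1}{3} + \frac{4}{3}\right) = 2 J^{2} + \frac{5}{3} = \frac{5}{3} + 2 J^{2}$)
$1 V{\left(-4,2 \right)} q{\left(-5 \right)} = 1 \left(- \frac{8}{7} + \frac{4}{7} \left(-4\right)\right) \left(\frac{5}{3} + 2 \left(-5\right)^{2}\right) = 1 \left(- \frac{8}{7} - \frac{16}{7}\right) \left(\frac{5}{3} + 2 \cdot 25\right) = 1 \left(- \frac{24}{7}\right) \left(\frac{5}{3} + 50\right) = \left(- \frac{24}{7}\right) \frac{155}{3} = - \frac{1240}{7}$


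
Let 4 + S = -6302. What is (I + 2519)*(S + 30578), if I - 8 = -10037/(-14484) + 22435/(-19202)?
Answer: 2131935639658780/34765221 ≈ 6.1324e+7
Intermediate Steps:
S = -6306 (S = -4 - 6302 = -6306)
I = 1046378039/139060884 (I = 8 + (-10037/(-14484) + 22435/(-19202)) = 8 + (-10037*(-1/14484) + 22435*(-1/19202)) = 8 + (10037/14484 - 22435/19202) = 8 - 66109033/139060884 = 1046378039/139060884 ≈ 7.5246)
(I + 2519)*(S + 30578) = (1046378039/139060884 + 2519)*(-6306 + 30578) = (351340744835/139060884)*24272 = 2131935639658780/34765221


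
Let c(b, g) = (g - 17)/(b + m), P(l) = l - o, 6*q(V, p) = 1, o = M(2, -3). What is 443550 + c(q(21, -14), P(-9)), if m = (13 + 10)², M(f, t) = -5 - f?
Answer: 1408271136/3175 ≈ 4.4355e+5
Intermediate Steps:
o = -7 (o = -5 - 1*2 = -5 - 2 = -7)
q(V, p) = ⅙ (q(V, p) = (⅙)*1 = ⅙)
m = 529 (m = 23² = 529)
P(l) = 7 + l (P(l) = l - 1*(-7) = l + 7 = 7 + l)
c(b, g) = (-17 + g)/(529 + b) (c(b, g) = (g - 17)/(b + 529) = (-17 + g)/(529 + b))
443550 + c(q(21, -14), P(-9)) = 443550 + (-17 + (7 - 9))/(529 + ⅙) = 443550 + (-17 - 2)/(3175/6) = 443550 + (6/3175)*(-19) = 443550 - 114/3175 = 1408271136/3175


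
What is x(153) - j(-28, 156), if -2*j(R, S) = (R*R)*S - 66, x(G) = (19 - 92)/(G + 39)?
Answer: 11734775/192 ≈ 61119.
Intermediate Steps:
x(G) = -73/(39 + G)
j(R, S) = 33 - S*R**2/2 (j(R, S) = -((R*R)*S - 66)/2 = -(R**2*S - 66)/2 = -(S*R**2 - 66)/2 = -(-66 + S*R**2)/2 = 33 - S*R**2/2)
x(153) - j(-28, 156) = -73/(39 + 153) - (33 - 1/2*156*(-28)**2) = -73/192 - (33 - 1/2*156*784) = -73*1/192 - (33 - 61152) = -73/192 - 1*(-61119) = -73/192 + 61119 = 11734775/192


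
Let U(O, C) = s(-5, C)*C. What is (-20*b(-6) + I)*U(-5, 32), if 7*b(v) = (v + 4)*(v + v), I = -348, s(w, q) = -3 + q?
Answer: -2706048/7 ≈ -3.8658e+5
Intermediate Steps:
U(O, C) = C*(-3 + C) (U(O, C) = (-3 + C)*C = C*(-3 + C))
b(v) = 2*v*(4 + v)/7 (b(v) = ((v + 4)*(v + v))/7 = ((4 + v)*(2*v))/7 = (2*v*(4 + v))/7 = 2*v*(4 + v)/7)
(-20*b(-6) + I)*U(-5, 32) = (-40*(-6)*(4 - 6)/7 - 348)*(32*(-3 + 32)) = (-40*(-6)*(-2)/7 - 348)*(32*29) = (-20*24/7 - 348)*928 = (-480/7 - 348)*928 = -2916/7*928 = -2706048/7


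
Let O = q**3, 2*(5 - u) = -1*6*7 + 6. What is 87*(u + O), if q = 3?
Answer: 4350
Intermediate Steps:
u = 23 (u = 5 - (-1*6*7 + 6)/2 = 5 - (-6*7 + 6)/2 = 5 - (-42 + 6)/2 = 5 - 1/2*(-36) = 5 + 18 = 23)
O = 27 (O = 3**3 = 27)
87*(u + O) = 87*(23 + 27) = 87*50 = 4350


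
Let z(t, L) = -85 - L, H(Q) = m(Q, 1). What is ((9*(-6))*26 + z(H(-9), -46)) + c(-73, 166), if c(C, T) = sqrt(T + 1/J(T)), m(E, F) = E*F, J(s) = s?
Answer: -1443 + sqrt(4574462)/166 ≈ -1430.1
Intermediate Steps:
H(Q) = Q (H(Q) = Q*1 = Q)
c(C, T) = sqrt(T + 1/T)
((9*(-6))*26 + z(H(-9), -46)) + c(-73, 166) = ((9*(-6))*26 + (-85 - 1*(-46))) + sqrt(166 + 1/166) = (-54*26 + (-85 + 46)) + sqrt(166 + 1/166) = (-1404 - 39) + sqrt(27557/166) = -1443 + sqrt(4574462)/166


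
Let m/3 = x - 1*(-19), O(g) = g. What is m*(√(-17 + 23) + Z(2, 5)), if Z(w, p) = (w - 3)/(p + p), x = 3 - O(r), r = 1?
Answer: -63/10 + 63*√6 ≈ 148.02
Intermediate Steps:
x = 2 (x = 3 - 1*1 = 3 - 1 = 2)
Z(w, p) = (-3 + w)/(2*p) (Z(w, p) = (-3 + w)/((2*p)) = (-3 + w)*(1/(2*p)) = (-3 + w)/(2*p))
m = 63 (m = 3*(2 - 1*(-19)) = 3*(2 + 19) = 3*21 = 63)
m*(√(-17 + 23) + Z(2, 5)) = 63*(√(-17 + 23) + (½)*(-3 + 2)/5) = 63*(√6 + (½)*(⅕)*(-1)) = 63*(√6 - ⅒) = 63*(-⅒ + √6) = -63/10 + 63*√6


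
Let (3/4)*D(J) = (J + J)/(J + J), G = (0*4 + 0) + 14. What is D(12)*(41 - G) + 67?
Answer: 103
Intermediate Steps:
G = 14 (G = (0 + 0) + 14 = 0 + 14 = 14)
D(J) = 4/3 (D(J) = 4*((J + J)/(J + J))/3 = 4*((2*J)/((2*J)))/3 = 4*((2*J)*(1/(2*J)))/3 = (4/3)*1 = 4/3)
D(12)*(41 - G) + 67 = 4*(41 - 1*14)/3 + 67 = 4*(41 - 14)/3 + 67 = (4/3)*27 + 67 = 36 + 67 = 103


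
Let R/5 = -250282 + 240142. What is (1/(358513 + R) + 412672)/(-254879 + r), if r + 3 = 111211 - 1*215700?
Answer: -127025806337/110619065623 ≈ -1.1483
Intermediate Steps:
r = -104492 (r = -3 + (111211 - 1*215700) = -3 + (111211 - 215700) = -3 - 104489 = -104492)
R = -50700 (R = 5*(-250282 + 240142) = 5*(-10140) = -50700)
(1/(358513 + R) + 412672)/(-254879 + r) = (1/(358513 - 50700) + 412672)/(-254879 - 104492) = (1/307813 + 412672)/(-359371) = (1/307813 + 412672)*(-1/359371) = (127025806337/307813)*(-1/359371) = -127025806337/110619065623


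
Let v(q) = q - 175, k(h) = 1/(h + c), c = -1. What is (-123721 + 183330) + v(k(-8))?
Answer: 534905/9 ≈ 59434.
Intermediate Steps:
k(h) = 1/(-1 + h) (k(h) = 1/(h - 1) = 1/(-1 + h))
v(q) = -175 + q
(-123721 + 183330) + v(k(-8)) = (-123721 + 183330) + (-175 + 1/(-1 - 8)) = 59609 + (-175 + 1/(-9)) = 59609 + (-175 - 1/9) = 59609 - 1576/9 = 534905/9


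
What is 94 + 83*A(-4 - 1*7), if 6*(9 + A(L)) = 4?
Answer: -1793/3 ≈ -597.67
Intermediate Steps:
A(L) = -25/3 (A(L) = -9 + (1/6)*4 = -9 + 2/3 = -25/3)
94 + 83*A(-4 - 1*7) = 94 + 83*(-25/3) = 94 - 2075/3 = -1793/3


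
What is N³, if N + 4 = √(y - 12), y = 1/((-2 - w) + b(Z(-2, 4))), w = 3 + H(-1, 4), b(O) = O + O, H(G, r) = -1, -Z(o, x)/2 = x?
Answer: 403/5 + 719*I*√1205/200 ≈ 80.6 + 124.79*I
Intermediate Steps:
Z(o, x) = -2*x
b(O) = 2*O
w = 2 (w = 3 - 1 = 2)
y = -1/20 (y = 1/((-2 - 1*2) + 2*(-2*4)) = 1/((-2 - 2) + 2*(-8)) = 1/(-4 - 16) = 1/(-20) = -1/20 ≈ -0.050000)
N = -4 + I*√1205/10 (N = -4 + √(-1/20 - 12) = -4 + √(-241/20) = -4 + I*√1205/10 ≈ -4.0 + 3.4713*I)
N³ = (-4 + I*√1205/10)³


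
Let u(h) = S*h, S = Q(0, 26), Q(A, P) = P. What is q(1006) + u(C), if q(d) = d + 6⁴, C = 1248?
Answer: 34750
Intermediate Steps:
S = 26
u(h) = 26*h
q(d) = 1296 + d (q(d) = d + 1296 = 1296 + d)
q(1006) + u(C) = (1296 + 1006) + 26*1248 = 2302 + 32448 = 34750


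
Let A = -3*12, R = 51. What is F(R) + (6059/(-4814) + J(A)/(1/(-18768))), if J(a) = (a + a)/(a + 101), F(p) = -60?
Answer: 78144223/3770 ≈ 20728.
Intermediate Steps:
A = -36
J(a) = 2*a/(101 + a) (J(a) = (2*a)/(101 + a) = 2*a/(101 + a))
F(R) + (6059/(-4814) + J(A)/(1/(-18768))) = -60 + (6059/(-4814) + (2*(-36)/(101 - 36))/(1/(-18768))) = -60 + (6059*(-1/4814) + (2*(-36)/65)/(-1/18768)) = -60 + (-73/58 + (2*(-36)*(1/65))*(-18768)) = -60 + (-73/58 - 72/65*(-18768)) = -60 + (-73/58 + 1351296/65) = -60 + 78370423/3770 = 78144223/3770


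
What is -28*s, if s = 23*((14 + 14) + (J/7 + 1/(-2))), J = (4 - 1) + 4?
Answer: -18354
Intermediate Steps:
J = 7 (J = 3 + 4 = 7)
s = 1311/2 (s = 23*((14 + 14) + (7/7 + 1/(-2))) = 23*(28 + (7*(⅐) + 1*(-½))) = 23*(28 + (1 - ½)) = 23*(28 + ½) = 23*(57/2) = 1311/2 ≈ 655.50)
-28*s = -28*1311/2 = -18354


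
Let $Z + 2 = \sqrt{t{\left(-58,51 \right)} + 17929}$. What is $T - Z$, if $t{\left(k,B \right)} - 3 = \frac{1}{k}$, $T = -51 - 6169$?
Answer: $-6218 - \frac{\sqrt{60323190}}{58} \approx -6351.9$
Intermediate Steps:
$T = -6220$
$t{\left(k,B \right)} = 3 + \frac{1}{k}$
$Z = -2 + \frac{\sqrt{60323190}}{58}$ ($Z = -2 + \sqrt{\left(3 + \frac{1}{-58}\right) + 17929} = -2 + \sqrt{\left(3 - \frac{1}{58}\right) + 17929} = -2 + \sqrt{\frac{173}{58} + 17929} = -2 + \sqrt{\frac{1040055}{58}} = -2 + \frac{\sqrt{60323190}}{58} \approx 131.91$)
$T - Z = -6220 - \left(-2 + \frac{\sqrt{60323190}}{58}\right) = -6220 + \left(2 - \frac{\sqrt{60323190}}{58}\right) = -6218 - \frac{\sqrt{60323190}}{58}$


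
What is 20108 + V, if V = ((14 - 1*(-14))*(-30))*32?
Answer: -6772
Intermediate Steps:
V = -26880 (V = ((14 + 14)*(-30))*32 = (28*(-30))*32 = -840*32 = -26880)
20108 + V = 20108 - 26880 = -6772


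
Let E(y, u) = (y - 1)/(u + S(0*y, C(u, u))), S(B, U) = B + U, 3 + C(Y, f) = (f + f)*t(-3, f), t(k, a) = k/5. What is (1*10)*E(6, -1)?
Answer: -125/7 ≈ -17.857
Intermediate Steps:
t(k, a) = k/5 (t(k, a) = k*(1/5) = k/5)
C(Y, f) = -3 - 6*f/5 (C(Y, f) = -3 + (f + f)*((1/5)*(-3)) = -3 + (2*f)*(-3/5) = -3 - 6*f/5)
E(y, u) = (-1 + y)/(-3 - u/5) (E(y, u) = (y - 1)/(u + (0*y + (-3 - 6*u/5))) = (-1 + y)/(u + (0 + (-3 - 6*u/5))) = (-1 + y)/(u + (-3 - 6*u/5)) = (-1 + y)/(-3 - u/5))
(1*10)*E(6, -1) = (1*10)*(5*(1 - 1*6)/(15 - 1)) = 10*(5*(1 - 6)/14) = 10*(5*(1/14)*(-5)) = 10*(-25/14) = -125/7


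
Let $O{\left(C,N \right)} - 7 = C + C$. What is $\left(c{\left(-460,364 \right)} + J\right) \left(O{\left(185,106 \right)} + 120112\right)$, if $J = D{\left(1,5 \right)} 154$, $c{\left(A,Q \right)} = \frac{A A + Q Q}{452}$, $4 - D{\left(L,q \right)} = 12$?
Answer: $- \frac{6409050888}{113} \approx -5.6717 \cdot 10^{7}$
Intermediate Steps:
$O{\left(C,N \right)} = 7 + 2 C$ ($O{\left(C,N \right)} = 7 + \left(C + C\right) = 7 + 2 C$)
$D{\left(L,q \right)} = -8$ ($D{\left(L,q \right)} = 4 - 12 = -8$)
$c{\left(A,Q \right)} = \frac{A^{2}}{452} + \frac{Q^{2}}{452}$ ($c{\left(A,Q \right)} = \left(A^{2} + Q^{2}\right) \frac{1}{452} = \frac{A^{2}}{452} + \frac{Q^{2}}{452}$)
$J = -1232$ ($J = \left(-8\right) 154 = -1232$)
$\left(c{\left(-460,364 \right)} + J\right) \left(O{\left(185,106 \right)} + 120112\right) = \left(\left(\frac{\left(-460\right)^{2}}{452} + \frac{364^{2}}{452}\right) - 1232\right) \left(\left(7 + 2 \cdot 185\right) + 120112\right) = \left(\left(\frac{1}{452} \cdot 211600 + \frac{1}{452} \cdot 132496\right) - 1232\right) \left(\left(7 + 370\right) + 120112\right) = \left(\left(\frac{52900}{113} + \frac{33124}{113}\right) - 1232\right) \left(377 + 120112\right) = \left(\frac{86024}{113} - 1232\right) 120489 = \left(- \frac{53192}{113}\right) 120489 = - \frac{6409050888}{113}$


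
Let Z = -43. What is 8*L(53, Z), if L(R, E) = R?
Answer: 424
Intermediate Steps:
8*L(53, Z) = 8*53 = 424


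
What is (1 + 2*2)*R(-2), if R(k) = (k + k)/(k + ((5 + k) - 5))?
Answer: 5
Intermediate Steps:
R(k) = 1 (R(k) = (2*k)/(k + k) = (2*k)/((2*k)) = (2*k)*(1/(2*k)) = 1)
(1 + 2*2)*R(-2) = (1 + 2*2)*1 = (1 + 4)*1 = 5*1 = 5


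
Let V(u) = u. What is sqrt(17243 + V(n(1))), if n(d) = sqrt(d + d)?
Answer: sqrt(17243 + sqrt(2)) ≈ 131.32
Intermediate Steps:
n(d) = sqrt(2)*sqrt(d) (n(d) = sqrt(2*d) = sqrt(2)*sqrt(d))
sqrt(17243 + V(n(1))) = sqrt(17243 + sqrt(2)*sqrt(1)) = sqrt(17243 + sqrt(2)*1) = sqrt(17243 + sqrt(2))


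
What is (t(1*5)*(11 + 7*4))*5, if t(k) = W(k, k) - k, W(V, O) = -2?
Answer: -1365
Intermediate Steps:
t(k) = -2 - k
(t(1*5)*(11 + 7*4))*5 = ((-2 - 5)*(11 + 7*4))*5 = ((-2 - 1*5)*(11 + 28))*5 = ((-2 - 5)*39)*5 = -7*39*5 = -273*5 = -1365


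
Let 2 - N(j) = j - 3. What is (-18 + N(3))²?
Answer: 256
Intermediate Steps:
N(j) = 5 - j (N(j) = 2 - (j - 3) = 2 - (-3 + j) = 2 + (3 - j) = 5 - j)
(-18 + N(3))² = (-18 + (5 - 1*3))² = (-18 + (5 - 3))² = (-18 + 2)² = (-16)² = 256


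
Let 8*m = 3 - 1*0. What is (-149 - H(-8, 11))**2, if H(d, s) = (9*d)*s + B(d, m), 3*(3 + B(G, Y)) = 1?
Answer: 3751969/9 ≈ 4.1689e+5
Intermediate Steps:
m = 3/8 (m = (3 - 1*0)/8 = (3 + 0)/8 = (1/8)*3 = 3/8 ≈ 0.37500)
B(G, Y) = -8/3 (B(G, Y) = -3 + (1/3)*1 = -3 + 1/3 = -8/3)
H(d, s) = -8/3 + 9*d*s (H(d, s) = (9*d)*s - 8/3 = 9*d*s - 8/3 = -8/3 + 9*d*s)
(-149 - H(-8, 11))**2 = (-149 - (-8/3 + 9*(-8)*11))**2 = (-149 - (-8/3 - 792))**2 = (-149 - 1*(-2384/3))**2 = (-149 + 2384/3)**2 = (1937/3)**2 = 3751969/9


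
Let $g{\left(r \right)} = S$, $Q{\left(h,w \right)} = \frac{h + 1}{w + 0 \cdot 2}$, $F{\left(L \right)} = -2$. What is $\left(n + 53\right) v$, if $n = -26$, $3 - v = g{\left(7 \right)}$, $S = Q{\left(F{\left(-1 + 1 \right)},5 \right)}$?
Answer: $\frac{432}{5} \approx 86.4$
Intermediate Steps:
$Q{\left(h,w \right)} = \frac{1 + h}{w}$ ($Q{\left(h,w \right)} = \frac{1 + h}{w + 0} = \frac{1 + h}{w}$)
$S = - \frac{1}{5}$ ($S = \frac{1 - 2}{5} = \frac{1}{5} \left(-1\right) = - \frac{1}{5} \approx -0.2$)
$g{\left(r \right)} = - \frac{1}{5}$
$v = \frac{16}{5}$ ($v = 3 - - \frac{1}{5} = 3 + \frac{1}{5} = \frac{16}{5} \approx 3.2$)
$\left(n + 53\right) v = \left(-26 + 53\right) \frac{16}{5} = 27 \cdot \frac{16}{5} = \frac{432}{5}$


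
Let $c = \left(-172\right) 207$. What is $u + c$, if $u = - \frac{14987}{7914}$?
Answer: $- \frac{281785043}{7914} \approx -35606.0$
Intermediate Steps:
$u = - \frac{14987}{7914}$ ($u = \left(-14987\right) \frac{1}{7914} = - \frac{14987}{7914} \approx -1.8937$)
$c = -35604$
$u + c = - \frac{14987}{7914} - 35604 = - \frac{281785043}{7914}$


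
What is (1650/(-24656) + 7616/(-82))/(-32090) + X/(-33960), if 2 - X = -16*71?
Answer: -421569016003/13770632545680 ≈ -0.030614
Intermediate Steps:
X = 1138 (X = 2 - (-16)*71 = 2 - 1*(-1136) = 2 + 1136 = 1138)
(1650/(-24656) + 7616/(-82))/(-32090) + X/(-33960) = (1650/(-24656) + 7616/(-82))/(-32090) + 1138/(-33960) = (1650*(-1/24656) + 7616*(-1/82))*(-1/32090) + 1138*(-1/33960) = (-825/12328 - 3808/41)*(-1/32090) - 569/16980 = -46978849/505448*(-1/32090) - 569/16980 = 46978849/16219826320 - 569/16980 = -421569016003/13770632545680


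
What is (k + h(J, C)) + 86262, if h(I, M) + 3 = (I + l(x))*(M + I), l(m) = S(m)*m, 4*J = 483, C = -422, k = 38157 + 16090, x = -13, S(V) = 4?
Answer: 1916721/16 ≈ 1.1980e+5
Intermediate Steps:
k = 54247
J = 483/4 (J = (1/4)*483 = 483/4 ≈ 120.75)
l(m) = 4*m
h(I, M) = -3 + (-52 + I)*(I + M) (h(I, M) = -3 + (I + 4*(-13))*(M + I) = -3 + (I - 52)*(I + M) = -3 + (-52 + I)*(I + M))
(k + h(J, C)) + 86262 = (54247 + (-3 + (483/4)**2 - 52*483/4 - 52*(-422) + (483/4)*(-422))) + 86262 = (54247 + (-3 + 233289/16 - 6279 + 21944 - 101913/2)) + 86262 = (54247 - 331423/16) + 86262 = 536529/16 + 86262 = 1916721/16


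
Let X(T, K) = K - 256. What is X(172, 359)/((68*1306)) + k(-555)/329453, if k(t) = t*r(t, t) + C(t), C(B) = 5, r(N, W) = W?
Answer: 27389461899/29258062024 ≈ 0.93613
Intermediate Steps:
X(T, K) = -256 + K
k(t) = 5 + t² (k(t) = t*t + 5 = t² + 5 = 5 + t²)
X(172, 359)/((68*1306)) + k(-555)/329453 = (-256 + 359)/((68*1306)) + (5 + (-555)²)/329453 = 103/88808 + (5 + 308025)*(1/329453) = 103*(1/88808) + 308030*(1/329453) = 103/88808 + 308030/329453 = 27389461899/29258062024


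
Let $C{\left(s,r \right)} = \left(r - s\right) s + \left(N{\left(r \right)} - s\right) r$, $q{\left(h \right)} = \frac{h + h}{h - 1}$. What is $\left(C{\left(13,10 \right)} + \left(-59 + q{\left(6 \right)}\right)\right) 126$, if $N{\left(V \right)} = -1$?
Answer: $- \frac{148428}{5} \approx -29686.0$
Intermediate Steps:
$q{\left(h \right)} = \frac{2 h}{-1 + h}$
$C{\left(s,r \right)} = r \left(-1 - s\right) + s \left(r - s\right)$ ($C{\left(s,r \right)} = \left(r - s\right) s + \left(-1 - s\right) r = s \left(r - s\right) + r \left(-1 - s\right) = r \left(-1 - s\right) + s \left(r - s\right)$)
$\left(C{\left(13,10 \right)} + \left(-59 + q{\left(6 \right)}\right)\right) 126 = \left(\left(\left(-1\right) 10 - 13^{2}\right) - \left(59 - \frac{12}{-1 + 6}\right)\right) 126 = \left(\left(-10 - 169\right) - \left(59 - \frac{12}{5}\right)\right) 126 = \left(-179 + \left(-59 + \frac{12}{5}\right)\right) 126 = \left(-179 - \frac{283}{5}\right) 126 = \left(- \frac{1178}{5}\right) 126 = - \frac{148428}{5}$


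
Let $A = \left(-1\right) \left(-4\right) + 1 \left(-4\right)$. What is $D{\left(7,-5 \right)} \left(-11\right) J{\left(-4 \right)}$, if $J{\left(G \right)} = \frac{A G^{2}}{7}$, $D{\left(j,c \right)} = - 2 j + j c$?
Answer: $0$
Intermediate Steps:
$A = 0$ ($A = 4 - 4 = 0$)
$D{\left(j,c \right)} = - 2 j + c j$
$J{\left(G \right)} = 0$ ($J{\left(G \right)} = \frac{0 G^{2}}{7} = 0 \cdot \frac{1}{7} = 0$)
$D{\left(7,-5 \right)} \left(-11\right) J{\left(-4 \right)} = 7 \left(-2 - 5\right) \left(-11\right) 0 = 7 \left(-7\right) \left(-11\right) 0 = \left(-49\right) \left(-11\right) 0 = 539 \cdot 0 = 0$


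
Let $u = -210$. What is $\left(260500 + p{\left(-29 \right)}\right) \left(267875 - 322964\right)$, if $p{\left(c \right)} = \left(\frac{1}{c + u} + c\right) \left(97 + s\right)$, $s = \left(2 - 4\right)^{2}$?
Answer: $- \frac{3391244023752}{239} \approx -1.4189 \cdot 10^{10}$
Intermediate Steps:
$s = 4$ ($s = \left(-2\right)^{2} = 4$)
$p{\left(c \right)} = 101 c + \frac{101}{-210 + c}$ ($p{\left(c \right)} = \left(\frac{1}{c - 210} + c\right) \left(97 + 4\right) = \left(\frac{1}{-210 + c} + c\right) 101 = \left(c + \frac{1}{-210 + c}\right) 101 = 101 c + \frac{101}{-210 + c}$)
$\left(260500 + p{\left(-29 \right)}\right) \left(267875 - 322964\right) = \left(260500 + \frac{101 \left(1 + \left(-29\right)^{2} - -6090\right)}{-210 - 29}\right) \left(267875 - 322964\right) = \left(260500 + \frac{101 \left(1 + 841 + 6090\right)}{-239}\right) \left(-55089\right) = \left(260500 + 101 \left(- \frac{1}{239}\right) 6932\right) \left(-55089\right) = \left(260500 - \frac{700132}{239}\right) \left(-55089\right) = \frac{61559368}{239} \left(-55089\right) = - \frac{3391244023752}{239}$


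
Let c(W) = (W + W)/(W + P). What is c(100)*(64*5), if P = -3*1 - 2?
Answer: 12800/19 ≈ 673.68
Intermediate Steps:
P = -5 (P = -3 - 2 = -5)
c(W) = 2*W/(-5 + W) (c(W) = (W + W)/(W - 5) = (2*W)/(-5 + W) = 2*W/(-5 + W))
c(100)*(64*5) = (2*100/(-5 + 100))*(64*5) = (2*100/95)*320 = (2*100*(1/95))*320 = (40/19)*320 = 12800/19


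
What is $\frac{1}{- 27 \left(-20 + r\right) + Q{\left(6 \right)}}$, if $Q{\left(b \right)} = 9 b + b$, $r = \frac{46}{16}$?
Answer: $\frac{8}{4179} \approx 0.0019143$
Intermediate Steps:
$r = \frac{23}{8}$ ($r = 46 \cdot \frac{1}{16} = \frac{23}{8} \approx 2.875$)
$Q{\left(b \right)} = 10 b$
$\frac{1}{- 27 \left(-20 + r\right) + Q{\left(6 \right)}} = \frac{1}{- 27 \left(-20 + \frac{23}{8}\right) + 10 \cdot 6} = \frac{1}{\left(-27\right) \left(- \frac{137}{8}\right) + 60} = \frac{1}{\frac{3699}{8} + 60} = \frac{1}{\frac{4179}{8}} = \frac{8}{4179}$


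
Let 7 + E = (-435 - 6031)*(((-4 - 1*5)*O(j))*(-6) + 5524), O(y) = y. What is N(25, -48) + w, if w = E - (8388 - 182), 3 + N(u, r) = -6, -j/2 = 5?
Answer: -32234766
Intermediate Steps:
j = -10 (j = -2*5 = -10)
N(u, r) = -9 (N(u, r) = -3 - 6 = -9)
E = -32226551 (E = -7 + (-435 - 6031)*(((-4 - 1*5)*(-10))*(-6) + 5524) = -7 - 6466*(((-4 - 5)*(-10))*(-6) + 5524) = -7 - 6466*(-9*(-10)*(-6) + 5524) = -7 - 6466*(90*(-6) + 5524) = -7 - 6466*(-540 + 5524) = -7 - 6466*4984 = -7 - 32226544 = -32226551)
w = -32234757 (w = -32226551 - (8388 - 182) = -32226551 - 1*8206 = -32226551 - 8206 = -32234757)
N(25, -48) + w = -9 - 32234757 = -32234766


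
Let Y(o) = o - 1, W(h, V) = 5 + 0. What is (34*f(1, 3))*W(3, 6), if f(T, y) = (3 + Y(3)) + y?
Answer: 1360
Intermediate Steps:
W(h, V) = 5
Y(o) = -1 + o
f(T, y) = 5 + y (f(T, y) = (3 + (-1 + 3)) + y = (3 + 2) + y = 5 + y)
(34*f(1, 3))*W(3, 6) = (34*(5 + 3))*5 = (34*8)*5 = 272*5 = 1360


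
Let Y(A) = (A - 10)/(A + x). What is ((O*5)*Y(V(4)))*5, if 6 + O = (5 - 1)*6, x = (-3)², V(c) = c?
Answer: -2700/13 ≈ -207.69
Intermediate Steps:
x = 9
O = 18 (O = -6 + (5 - 1)*6 = -6 + 4*6 = -6 + 24 = 18)
Y(A) = (-10 + A)/(9 + A) (Y(A) = (A - 10)/(A + 9) = (-10 + A)/(9 + A))
((O*5)*Y(V(4)))*5 = ((18*5)*((-10 + 4)/(9 + 4)))*5 = (90*(-6/13))*5 = -540/13*5 = -2700/13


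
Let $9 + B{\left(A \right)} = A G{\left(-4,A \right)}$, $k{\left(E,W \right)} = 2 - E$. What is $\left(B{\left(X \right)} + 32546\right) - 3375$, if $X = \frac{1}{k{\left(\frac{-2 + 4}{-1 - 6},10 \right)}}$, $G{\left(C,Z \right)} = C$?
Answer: $\frac{116641}{4} \approx 29160.0$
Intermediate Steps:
$X = \frac{7}{16}$ ($X = \frac{1}{2 - \frac{-2 + 4}{-1 - 6}} = \frac{1}{2 - \frac{2}{-7}} = \frac{1}{2 - 2 \left(- \frac{1}{7}\right)} = \frac{1}{2 - - \frac{2}{7}} = \frac{1}{2 + \frac{2}{7}} = \frac{1}{\frac{16}{7}} = \frac{7}{16} \approx 0.4375$)
$B{\left(A \right)} = -9 - 4 A$ ($B{\left(A \right)} = -9 + A \left(-4\right) = -9 - 4 A$)
$\left(B{\left(X \right)} + 32546\right) - 3375 = \left(\left(-9 - \frac{7}{4}\right) + 32546\right) - 3375 = \left(- \frac{43}{4} + 32546\right) - 3375 = \frac{130141}{4} - 3375 = \frac{116641}{4}$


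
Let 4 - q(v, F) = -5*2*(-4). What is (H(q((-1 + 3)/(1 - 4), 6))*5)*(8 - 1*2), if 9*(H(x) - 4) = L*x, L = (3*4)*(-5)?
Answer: 7320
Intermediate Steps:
q(v, F) = -36 (q(v, F) = 4 - (-5*2)*(-4) = 4 - (-10)*(-4) = 4 - 1*40 = 4 - 40 = -36)
L = -60 (L = 12*(-5) = -60)
H(x) = 4 - 20*x/3 (H(x) = 4 + (-60*x)/9 = 4 - 20*x/3)
(H(q((-1 + 3)/(1 - 4), 6))*5)*(8 - 1*2) = ((4 - 20/3*(-36))*5)*(8 - 1*2) = ((4 + 240)*5)*(8 - 2) = (244*5)*6 = 1220*6 = 7320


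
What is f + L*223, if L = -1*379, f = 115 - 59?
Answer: -84461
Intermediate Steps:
f = 56
L = -379
f + L*223 = 56 - 379*223 = 56 - 84517 = -84461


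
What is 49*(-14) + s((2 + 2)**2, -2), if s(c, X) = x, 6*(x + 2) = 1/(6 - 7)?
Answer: -4129/6 ≈ -688.17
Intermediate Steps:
x = -13/6 (x = -2 + 1/(6*(6 - 7)) = -2 + (1/6)/(-1) = -2 + (1/6)*(-1) = -2 - 1/6 = -13/6 ≈ -2.1667)
s(c, X) = -13/6
49*(-14) + s((2 + 2)**2, -2) = 49*(-14) - 13/6 = -686 - 13/6 = -4129/6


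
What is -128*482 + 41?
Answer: -61655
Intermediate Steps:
-128*482 + 41 = -61696 + 41 = -61655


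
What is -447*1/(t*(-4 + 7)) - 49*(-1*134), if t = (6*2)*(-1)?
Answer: 78941/12 ≈ 6578.4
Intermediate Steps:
t = -12 (t = 12*(-1) = -12)
-447*1/(t*(-4 + 7)) - 49*(-1*134) = -447*(-1/(12*(-4 + 7))) - 49*(-1*134) = -447/(3*(-12)) - 49/(1/(-134)) = -447/(-36) - 49/(-1/134) = -447*(-1/36) - 49*(-134) = 149/12 + 6566 = 78941/12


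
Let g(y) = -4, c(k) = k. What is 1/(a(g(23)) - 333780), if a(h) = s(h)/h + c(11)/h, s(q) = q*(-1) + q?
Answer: -4/1335131 ≈ -2.9960e-6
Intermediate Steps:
s(q) = 0 (s(q) = -q + q = 0)
a(h) = 11/h (a(h) = 0/h + 11/h = 0 + 11/h = 11/h)
1/(a(g(23)) - 333780) = 1/(11/(-4) - 333780) = 1/(11*(-1/4) - 333780) = 1/(-11/4 - 333780) = 1/(-1335131/4) = -4/1335131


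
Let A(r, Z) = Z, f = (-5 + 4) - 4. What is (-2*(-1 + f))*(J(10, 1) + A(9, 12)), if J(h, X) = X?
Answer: 156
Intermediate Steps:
f = -5 (f = -1 - 4 = -5)
(-2*(-1 + f))*(J(10, 1) + A(9, 12)) = (-2*(-1 - 5))*(1 + 12) = -2*(-6)*13 = 12*13 = 156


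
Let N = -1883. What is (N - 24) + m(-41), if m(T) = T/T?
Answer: -1906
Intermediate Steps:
m(T) = 1
(N - 24) + m(-41) = (-1883 - 24) + 1 = -1907 + 1 = -1906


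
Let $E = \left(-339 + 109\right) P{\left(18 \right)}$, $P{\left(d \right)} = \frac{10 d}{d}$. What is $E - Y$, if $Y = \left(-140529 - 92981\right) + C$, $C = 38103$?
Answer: $193107$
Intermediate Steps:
$P{\left(d \right)} = 10$
$E = -2300$ ($E = \left(-339 + 109\right) 10 = \left(-230\right) 10 = -2300$)
$Y = -195407$ ($Y = \left(-140529 - 92981\right) + 38103 = -233510 + 38103 = -195407$)
$E - Y = -2300 - -195407 = -2300 + 195407 = 193107$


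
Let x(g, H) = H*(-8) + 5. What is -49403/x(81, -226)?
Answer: -49403/1813 ≈ -27.249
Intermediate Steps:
x(g, H) = 5 - 8*H (x(g, H) = -8*H + 5 = 5 - 8*H)
-49403/x(81, -226) = -49403/(5 - 8*(-226)) = -49403/(5 + 1808) = -49403/1813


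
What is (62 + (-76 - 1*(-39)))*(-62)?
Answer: -1550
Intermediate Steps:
(62 + (-76 - 1*(-39)))*(-62) = (62 + (-76 + 39))*(-62) = (62 - 37)*(-62) = 25*(-62) = -1550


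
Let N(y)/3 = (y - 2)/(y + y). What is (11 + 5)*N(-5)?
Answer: 168/5 ≈ 33.600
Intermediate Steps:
N(y) = 3*(-2 + y)/(2*y) (N(y) = 3*((y - 2)/(y + y)) = 3*((-2 + y)/((2*y))) = 3*((-2 + y)*(1/(2*y))) = 3*((-2 + y)/(2*y)) = 3*(-2 + y)/(2*y))
(11 + 5)*N(-5) = (11 + 5)*(3/2 - 3/(-5)) = 16*(3/2 - 3*(-⅕)) = 16*(3/2 + ⅗) = 16*(21/10) = 168/5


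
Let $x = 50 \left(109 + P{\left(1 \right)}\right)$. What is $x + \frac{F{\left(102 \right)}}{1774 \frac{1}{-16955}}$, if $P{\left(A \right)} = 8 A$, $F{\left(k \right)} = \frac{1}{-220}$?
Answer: $\frac{456630991}{78056} \approx 5850.0$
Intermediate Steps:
$F{\left(k \right)} = - \frac{1}{220}$
$x = 5850$ ($x = 50 \left(109 + 8 \cdot 1\right) = 50 \left(109 + 8\right) = 50 \cdot 117 = 5850$)
$x + \frac{F{\left(102 \right)}}{1774 \frac{1}{-16955}} = 5850 - \frac{1}{220 \frac{1774}{-16955}} = 5850 - \frac{1}{220 \cdot 1774 \left(- \frac{1}{16955}\right)} = 5850 - \frac{1}{220 \left(- \frac{1774}{16955}\right)} = 5850 - - \frac{3391}{78056} = 5850 + \frac{3391}{78056} = \frac{456630991}{78056}$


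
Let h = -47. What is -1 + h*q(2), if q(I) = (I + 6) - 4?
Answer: -189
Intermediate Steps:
q(I) = 2 + I (q(I) = (6 + I) - 4 = 2 + I)
-1 + h*q(2) = -1 - 47*(2 + 2) = -1 - 47*4 = -1 - 188 = -189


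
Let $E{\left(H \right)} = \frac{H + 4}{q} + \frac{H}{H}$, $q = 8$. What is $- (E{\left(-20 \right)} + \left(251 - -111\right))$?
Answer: $-361$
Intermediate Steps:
$E{\left(H \right)} = \frac{3}{2} + \frac{H}{8}$ ($E{\left(H \right)} = \frac{H + 4}{8} + \frac{H}{H} = \left(4 + H\right) \frac{1}{8} + 1 = \left(\frac{1}{2} + \frac{H}{8}\right) + 1 = \frac{3}{2} + \frac{H}{8}$)
$- (E{\left(-20 \right)} + \left(251 - -111\right)) = - (\left(\frac{3}{2} + \frac{1}{8} \left(-20\right)\right) + \left(251 - -111\right)) = - (\left(\frac{3}{2} - \frac{5}{2}\right) + \left(251 + 111\right)) = - (-1 + 362) = \left(-1\right) 361 = -361$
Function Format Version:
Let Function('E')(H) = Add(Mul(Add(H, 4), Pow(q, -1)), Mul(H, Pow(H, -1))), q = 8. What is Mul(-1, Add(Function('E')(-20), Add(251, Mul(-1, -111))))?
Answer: -361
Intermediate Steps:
Function('E')(H) = Add(Rational(3, 2), Mul(Rational(1, 8), H)) (Function('E')(H) = Add(Mul(Add(H, 4), Pow(8, -1)), Mul(H, Pow(H, -1))) = Add(Mul(Add(4, H), Rational(1, 8)), 1) = Add(Add(Rational(1, 2), Mul(Rational(1, 8), H)), 1) = Add(Rational(3, 2), Mul(Rational(1, 8), H)))
Mul(-1, Add(Function('E')(-20), Add(251, Mul(-1, -111)))) = Mul(-1, Add(Add(Rational(3, 2), Mul(Rational(1, 8), -20)), Add(251, Mul(-1, -111)))) = Mul(-1, Add(Add(Rational(3, 2), Rational(-5, 2)), Add(251, 111))) = Mul(-1, Add(-1, 362)) = Mul(-1, 361) = -361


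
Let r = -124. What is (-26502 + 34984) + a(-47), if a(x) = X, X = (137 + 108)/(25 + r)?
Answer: 839473/99 ≈ 8479.5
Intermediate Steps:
X = -245/99 (X = (137 + 108)/(25 - 124) = 245/(-99) = 245*(-1/99) = -245/99 ≈ -2.4747)
a(x) = -245/99
(-26502 + 34984) + a(-47) = (-26502 + 34984) - 245/99 = 8482 - 245/99 = 839473/99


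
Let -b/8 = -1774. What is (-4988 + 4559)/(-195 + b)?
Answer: -429/13997 ≈ -0.030649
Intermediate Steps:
b = 14192 (b = -8*(-1774) = 14192)
(-4988 + 4559)/(-195 + b) = (-4988 + 4559)/(-195 + 14192) = -429/13997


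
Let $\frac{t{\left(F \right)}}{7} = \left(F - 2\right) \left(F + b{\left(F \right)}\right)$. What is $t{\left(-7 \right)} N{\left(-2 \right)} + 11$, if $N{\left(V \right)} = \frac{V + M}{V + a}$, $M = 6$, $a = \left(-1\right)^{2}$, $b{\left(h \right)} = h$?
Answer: $-3517$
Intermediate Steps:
$a = 1$
$t{\left(F \right)} = 14 F \left(-2 + F\right)$ ($t{\left(F \right)} = 7 \left(F - 2\right) \left(F + F\right) = 7 \left(-2 + F\right) 2 F = 7 \cdot 2 F \left(-2 + F\right) = 14 F \left(-2 + F\right)$)
$N{\left(V \right)} = \frac{6 + V}{1 + V}$ ($N{\left(V \right)} = \frac{V + 6}{V + 1} = \frac{6 + V}{1 + V}$)
$t{\left(-7 \right)} N{\left(-2 \right)} + 11 = 14 \left(-7\right) \left(-2 - 7\right) \frac{6 - 2}{1 - 2} + 11 = 14 \left(-7\right) \left(-9\right) \frac{1}{-1} \cdot 4 + 11 = 882 \left(\left(-1\right) 4\right) + 11 = 882 \left(-4\right) + 11 = -3528 + 11 = -3517$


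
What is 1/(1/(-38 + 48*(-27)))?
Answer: -1334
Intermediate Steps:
1/(1/(-38 + 48*(-27))) = 1/(1/(-38 - 1296)) = 1/(1/(-1334)) = 1/(-1/1334) = -1334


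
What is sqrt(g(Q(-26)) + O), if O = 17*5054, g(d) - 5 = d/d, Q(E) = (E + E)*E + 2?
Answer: 2*sqrt(21481) ≈ 293.13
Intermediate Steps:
Q(E) = 2 + 2*E**2 (Q(E) = (2*E)*E + 2 = 2*E**2 + 2 = 2 + 2*E**2)
g(d) = 6 (g(d) = 5 + d/d = 5 + 1 = 6)
O = 85918
sqrt(g(Q(-26)) + O) = sqrt(6 + 85918) = sqrt(85924) = 2*sqrt(21481)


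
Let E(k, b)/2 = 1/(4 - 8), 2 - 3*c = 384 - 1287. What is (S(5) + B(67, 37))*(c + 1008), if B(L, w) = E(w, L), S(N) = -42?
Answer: -333965/6 ≈ -55661.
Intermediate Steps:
c = 905/3 (c = ⅔ - (384 - 1287)/3 = ⅔ - ⅓*(-903) = ⅔ + 301 = 905/3 ≈ 301.67)
E(k, b) = -½ (E(k, b) = 2/(4 - 8) = 2/(-4) = 2*(-¼) = -½)
B(L, w) = -½
(S(5) + B(67, 37))*(c + 1008) = (-42 - ½)*(905/3 + 1008) = -85/2*3929/3 = -333965/6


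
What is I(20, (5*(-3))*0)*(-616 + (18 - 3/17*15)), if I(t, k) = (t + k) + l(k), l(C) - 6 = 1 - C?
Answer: -275697/17 ≈ -16217.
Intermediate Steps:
l(C) = 7 - C (l(C) = 6 + (1 - C) = 7 - C)
I(t, k) = 7 + t (I(t, k) = (t + k) + (7 - k) = (k + t) + (7 - k) = 7 + t)
I(20, (5*(-3))*0)*(-616 + (18 - 3/17*15)) = (7 + 20)*(-616 + (18 - 3/17*15)) = 27*(-616 + (18 - 3*1/17*15)) = 27*(-616 + (18 - 3/17*15)) = 27*(-616 + (18 - 45/17)) = 27*(-616 + 261/17) = 27*(-10211/17) = -275697/17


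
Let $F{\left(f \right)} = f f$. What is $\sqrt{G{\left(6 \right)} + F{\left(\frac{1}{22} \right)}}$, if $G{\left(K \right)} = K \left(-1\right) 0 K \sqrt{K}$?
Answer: $\frac{1}{22} \approx 0.045455$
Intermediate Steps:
$F{\left(f \right)} = f^{2}$
$G{\left(K \right)} = 0$ ($G{\left(K \right)} = - K 0 K \sqrt{K} = 0 K \sqrt{K} = 0 \sqrt{K} = 0$)
$\sqrt{G{\left(6 \right)} + F{\left(\frac{1}{22} \right)}} = \sqrt{0 + \left(\frac{1}{22}\right)^{2}} = \sqrt{0 + \frac{1}{484}} = \sqrt{\frac{1}{484}} = \frac{1}{22}$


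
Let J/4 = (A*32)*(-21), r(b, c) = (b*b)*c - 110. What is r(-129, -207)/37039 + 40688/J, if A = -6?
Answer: -3378165199/37335312 ≈ -90.482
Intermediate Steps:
r(b, c) = -110 + c*b² (r(b, c) = b²*c - 110 = c*b² - 110 = -110 + c*b²)
J = 16128 (J = 4*(-6*32*(-21)) = 4*(-192*(-21)) = 4*4032 = 16128)
r(-129, -207)/37039 + 40688/J = (-110 - 207*(-129)²)/37039 + 40688/16128 = (-110 - 207*16641)*(1/37039) + 40688*(1/16128) = (-110 - 3444687)*(1/37039) + 2543/1008 = -3444797*1/37039 + 2543/1008 = -3444797/37039 + 2543/1008 = -3378165199/37335312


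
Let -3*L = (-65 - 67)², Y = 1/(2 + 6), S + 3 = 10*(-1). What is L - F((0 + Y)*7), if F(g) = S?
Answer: -5795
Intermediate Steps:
S = -13 (S = -3 + 10*(-1) = -3 - 10 = -13)
Y = ⅛ (Y = 1/8 = ⅛ ≈ 0.12500)
F(g) = -13
L = -5808 (L = -(-65 - 67)²/3 = -⅓*(-132)² = -⅓*17424 = -5808)
L - F((0 + Y)*7) = -5808 - 1*(-13) = -5808 + 13 = -5795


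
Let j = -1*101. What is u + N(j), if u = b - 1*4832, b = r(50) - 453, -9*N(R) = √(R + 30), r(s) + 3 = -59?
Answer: -5347 - I*√71/9 ≈ -5347.0 - 0.93624*I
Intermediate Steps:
r(s) = -62 (r(s) = -3 - 59 = -62)
j = -101
N(R) = -√(30 + R)/9 (N(R) = -√(R + 30)/9 = -√(30 + R)/9)
b = -515 (b = -62 - 453 = -515)
u = -5347 (u = -515 - 1*4832 = -515 - 4832 = -5347)
u + N(j) = -5347 - √(30 - 101)/9 = -5347 - I*√71/9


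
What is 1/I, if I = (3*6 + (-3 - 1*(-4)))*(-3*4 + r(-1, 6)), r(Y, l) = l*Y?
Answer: -1/342 ≈ -0.0029240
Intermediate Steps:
r(Y, l) = Y*l
I = -342 (I = (3*6 + (-3 - 1*(-4)))*(-3*4 - 1*6) = (18 + (-3 + 4))*(-12 - 6) = (18 + 1)*(-18) = 19*(-18) = -342)
1/I = 1/(-342) = -1/342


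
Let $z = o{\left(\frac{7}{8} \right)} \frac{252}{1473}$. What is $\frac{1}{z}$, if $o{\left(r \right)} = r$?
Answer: $\frac{982}{147} \approx 6.6803$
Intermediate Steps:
$z = \frac{147}{982}$ ($z = \frac{7}{8} \cdot \frac{252}{1473} = 7 \cdot \frac{1}{8} \cdot 252 \cdot \frac{1}{1473} = \frac{7}{8} \cdot \frac{84}{491} = \frac{147}{982} \approx 0.14969$)
$\frac{1}{z} = \frac{1}{\frac{147}{982}} = \frac{982}{147}$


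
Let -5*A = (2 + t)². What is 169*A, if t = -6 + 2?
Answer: -676/5 ≈ -135.20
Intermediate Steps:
t = -4
A = -⅘ (A = -(2 - 4)²/5 = -⅕*(-2)² = -⅕*4 = -⅘ ≈ -0.80000)
169*A = 169*(-⅘) = -676/5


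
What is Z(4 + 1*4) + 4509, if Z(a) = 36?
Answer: 4545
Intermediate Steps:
Z(4 + 1*4) + 4509 = 36 + 4509 = 4545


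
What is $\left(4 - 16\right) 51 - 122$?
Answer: $-734$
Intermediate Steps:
$\left(4 - 16\right) 51 - 122 = \left(-12\right) 51 - 122 = -612 - 122 = -734$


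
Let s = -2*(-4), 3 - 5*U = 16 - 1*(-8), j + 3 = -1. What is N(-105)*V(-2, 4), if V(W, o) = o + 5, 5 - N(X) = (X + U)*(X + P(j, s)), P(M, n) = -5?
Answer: -108063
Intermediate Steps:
j = -4 (j = -3 - 1 = -4)
U = -21/5 (U = ⅗ - (16 - 1*(-8))/5 = ⅗ - (16 + 8)/5 = ⅗ - ⅕*24 = ⅗ - 24/5 = -21/5 ≈ -4.2000)
s = 8
N(X) = 5 - (-5 + X)*(-21/5 + X) (N(X) = 5 - (X - 21/5)*(X - 5) = 5 - (-21/5 + X)*(-5 + X) = 5 - (-5 + X)*(-21/5 + X))
V(W, o) = 5 + o
N(-105)*V(-2, 4) = (-16 - 1*(-105)² + (46/5)*(-105))*(5 + 4) = (-16 - 1*11025 - 966)*9 = (-16 - 11025 - 966)*9 = -12007*9 = -108063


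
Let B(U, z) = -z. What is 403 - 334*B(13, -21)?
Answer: -6611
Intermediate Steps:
403 - 334*B(13, -21) = 403 - (-334)*(-21) = 403 - 334*21 = 403 - 7014 = -6611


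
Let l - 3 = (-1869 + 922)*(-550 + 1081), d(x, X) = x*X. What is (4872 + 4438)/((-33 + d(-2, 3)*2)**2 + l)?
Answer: -190/10221 ≈ -0.018589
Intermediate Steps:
d(x, X) = X*x
l = -502854 (l = 3 + (-1869 + 922)*(-550 + 1081) = 3 - 947*531 = 3 - 502857 = -502854)
(4872 + 4438)/((-33 + d(-2, 3)*2)**2 + l) = (4872 + 4438)/((-33 + (3*(-2))*2)**2 - 502854) = 9310/((-33 - 6*2)**2 - 502854) = 9310/((-33 - 12)**2 - 502854) = 9310/((-45)**2 - 502854) = 9310/(2025 - 502854) = 9310/(-500829) = 9310*(-1/500829) = -190/10221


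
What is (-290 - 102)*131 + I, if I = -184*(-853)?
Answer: 105600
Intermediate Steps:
I = 156952
(-290 - 102)*131 + I = (-290 - 102)*131 + 156952 = -392*131 + 156952 = -51352 + 156952 = 105600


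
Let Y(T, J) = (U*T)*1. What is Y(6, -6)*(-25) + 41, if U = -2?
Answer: 341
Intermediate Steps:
Y(T, J) = -2*T (Y(T, J) = -2*T*1 = -2*T)
Y(6, -6)*(-25) + 41 = -2*6*(-25) + 41 = -12*(-25) + 41 = 300 + 41 = 341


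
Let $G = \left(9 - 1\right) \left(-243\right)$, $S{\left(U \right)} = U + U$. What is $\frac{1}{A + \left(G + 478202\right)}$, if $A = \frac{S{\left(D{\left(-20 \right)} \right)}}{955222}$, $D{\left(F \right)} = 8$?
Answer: $\frac{477611}{227466059646} \approx 2.0997 \cdot 10^{-6}$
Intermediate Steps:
$S{\left(U \right)} = 2 U$
$G = -1944$ ($G = 8 \left(-243\right) = -1944$)
$A = \frac{8}{477611}$ ($A = \frac{2 \cdot 8}{955222} = 16 \cdot \frac{1}{955222} = \frac{8}{477611} \approx 1.675 \cdot 10^{-5}$)
$\frac{1}{A + \left(G + 478202\right)} = \frac{1}{\frac{8}{477611} + \left(-1944 + 478202\right)} = \frac{1}{\frac{8}{477611} + 476258} = \frac{1}{\frac{227466059646}{477611}} = \frac{477611}{227466059646}$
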